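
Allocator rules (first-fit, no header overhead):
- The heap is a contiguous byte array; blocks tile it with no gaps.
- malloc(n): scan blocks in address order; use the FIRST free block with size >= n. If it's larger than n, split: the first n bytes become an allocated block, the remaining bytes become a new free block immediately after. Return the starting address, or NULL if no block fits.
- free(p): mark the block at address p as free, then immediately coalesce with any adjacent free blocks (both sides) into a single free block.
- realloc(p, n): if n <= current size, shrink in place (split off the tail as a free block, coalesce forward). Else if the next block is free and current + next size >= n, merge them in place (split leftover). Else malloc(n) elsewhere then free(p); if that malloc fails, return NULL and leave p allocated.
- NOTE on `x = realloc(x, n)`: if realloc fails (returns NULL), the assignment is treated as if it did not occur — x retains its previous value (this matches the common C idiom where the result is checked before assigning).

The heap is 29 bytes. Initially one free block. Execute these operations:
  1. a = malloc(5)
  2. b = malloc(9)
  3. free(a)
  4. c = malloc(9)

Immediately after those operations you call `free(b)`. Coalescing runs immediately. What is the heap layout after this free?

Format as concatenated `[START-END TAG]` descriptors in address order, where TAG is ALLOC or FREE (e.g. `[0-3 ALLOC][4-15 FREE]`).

Answer: [0-13 FREE][14-22 ALLOC][23-28 FREE]

Derivation:
Op 1: a = malloc(5) -> a = 0; heap: [0-4 ALLOC][5-28 FREE]
Op 2: b = malloc(9) -> b = 5; heap: [0-4 ALLOC][5-13 ALLOC][14-28 FREE]
Op 3: free(a) -> (freed a); heap: [0-4 FREE][5-13 ALLOC][14-28 FREE]
Op 4: c = malloc(9) -> c = 14; heap: [0-4 FREE][5-13 ALLOC][14-22 ALLOC][23-28 FREE]
free(b): b = 5 -> block [5-13 ALLOC]; mark free, coalesce with adjacent free neighbors -> [0-13 FREE][14-22 ALLOC][23-28 FREE]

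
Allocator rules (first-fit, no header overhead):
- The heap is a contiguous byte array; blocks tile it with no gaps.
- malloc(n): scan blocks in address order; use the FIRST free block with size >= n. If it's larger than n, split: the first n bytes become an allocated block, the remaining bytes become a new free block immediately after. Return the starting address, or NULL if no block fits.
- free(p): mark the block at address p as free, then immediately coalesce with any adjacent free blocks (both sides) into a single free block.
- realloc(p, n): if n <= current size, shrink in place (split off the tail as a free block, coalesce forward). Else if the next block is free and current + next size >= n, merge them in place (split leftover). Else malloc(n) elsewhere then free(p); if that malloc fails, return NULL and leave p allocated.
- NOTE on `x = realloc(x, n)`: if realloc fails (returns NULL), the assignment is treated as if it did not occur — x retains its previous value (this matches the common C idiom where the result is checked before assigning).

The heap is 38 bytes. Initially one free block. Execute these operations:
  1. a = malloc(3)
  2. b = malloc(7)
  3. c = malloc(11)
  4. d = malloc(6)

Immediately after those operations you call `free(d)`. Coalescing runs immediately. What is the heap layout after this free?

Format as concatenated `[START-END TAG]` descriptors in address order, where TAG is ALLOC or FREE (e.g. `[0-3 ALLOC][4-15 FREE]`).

Op 1: a = malloc(3) -> a = 0; heap: [0-2 ALLOC][3-37 FREE]
Op 2: b = malloc(7) -> b = 3; heap: [0-2 ALLOC][3-9 ALLOC][10-37 FREE]
Op 3: c = malloc(11) -> c = 10; heap: [0-2 ALLOC][3-9 ALLOC][10-20 ALLOC][21-37 FREE]
Op 4: d = malloc(6) -> d = 21; heap: [0-2 ALLOC][3-9 ALLOC][10-20 ALLOC][21-26 ALLOC][27-37 FREE]
free(d): d = 21 -> block [21-26 ALLOC]; mark free, coalesce with adjacent free neighbors -> [0-2 ALLOC][3-9 ALLOC][10-20 ALLOC][21-37 FREE]

Answer: [0-2 ALLOC][3-9 ALLOC][10-20 ALLOC][21-37 FREE]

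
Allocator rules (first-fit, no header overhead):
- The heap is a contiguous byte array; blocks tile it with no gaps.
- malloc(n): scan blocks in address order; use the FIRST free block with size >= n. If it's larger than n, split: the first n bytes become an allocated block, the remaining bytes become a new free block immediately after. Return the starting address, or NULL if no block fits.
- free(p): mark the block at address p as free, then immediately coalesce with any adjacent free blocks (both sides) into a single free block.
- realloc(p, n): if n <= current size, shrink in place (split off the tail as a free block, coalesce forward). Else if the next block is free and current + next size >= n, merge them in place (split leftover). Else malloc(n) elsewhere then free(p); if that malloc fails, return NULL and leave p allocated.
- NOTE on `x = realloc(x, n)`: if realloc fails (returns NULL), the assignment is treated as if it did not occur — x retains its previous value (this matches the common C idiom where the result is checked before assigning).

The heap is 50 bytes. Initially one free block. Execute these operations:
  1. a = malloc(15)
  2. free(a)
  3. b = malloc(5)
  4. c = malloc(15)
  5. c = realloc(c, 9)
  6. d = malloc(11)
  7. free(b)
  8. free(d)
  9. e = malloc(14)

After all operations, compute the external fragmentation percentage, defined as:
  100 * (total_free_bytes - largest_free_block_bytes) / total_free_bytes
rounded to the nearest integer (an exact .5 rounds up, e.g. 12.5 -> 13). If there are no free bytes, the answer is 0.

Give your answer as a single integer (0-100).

Answer: 19

Derivation:
Op 1: a = malloc(15) -> a = 0; heap: [0-14 ALLOC][15-49 FREE]
Op 2: free(a) -> (freed a); heap: [0-49 FREE]
Op 3: b = malloc(5) -> b = 0; heap: [0-4 ALLOC][5-49 FREE]
Op 4: c = malloc(15) -> c = 5; heap: [0-4 ALLOC][5-19 ALLOC][20-49 FREE]
Op 5: c = realloc(c, 9) -> c = 5; heap: [0-4 ALLOC][5-13 ALLOC][14-49 FREE]
Op 6: d = malloc(11) -> d = 14; heap: [0-4 ALLOC][5-13 ALLOC][14-24 ALLOC][25-49 FREE]
Op 7: free(b) -> (freed b); heap: [0-4 FREE][5-13 ALLOC][14-24 ALLOC][25-49 FREE]
Op 8: free(d) -> (freed d); heap: [0-4 FREE][5-13 ALLOC][14-49 FREE]
Op 9: e = malloc(14) -> e = 14; heap: [0-4 FREE][5-13 ALLOC][14-27 ALLOC][28-49 FREE]
Free blocks: [5 22] total_free=27 largest=22 -> 100*(27-22)/27 = 500/27 ≈ 18.519 -> rounds to 19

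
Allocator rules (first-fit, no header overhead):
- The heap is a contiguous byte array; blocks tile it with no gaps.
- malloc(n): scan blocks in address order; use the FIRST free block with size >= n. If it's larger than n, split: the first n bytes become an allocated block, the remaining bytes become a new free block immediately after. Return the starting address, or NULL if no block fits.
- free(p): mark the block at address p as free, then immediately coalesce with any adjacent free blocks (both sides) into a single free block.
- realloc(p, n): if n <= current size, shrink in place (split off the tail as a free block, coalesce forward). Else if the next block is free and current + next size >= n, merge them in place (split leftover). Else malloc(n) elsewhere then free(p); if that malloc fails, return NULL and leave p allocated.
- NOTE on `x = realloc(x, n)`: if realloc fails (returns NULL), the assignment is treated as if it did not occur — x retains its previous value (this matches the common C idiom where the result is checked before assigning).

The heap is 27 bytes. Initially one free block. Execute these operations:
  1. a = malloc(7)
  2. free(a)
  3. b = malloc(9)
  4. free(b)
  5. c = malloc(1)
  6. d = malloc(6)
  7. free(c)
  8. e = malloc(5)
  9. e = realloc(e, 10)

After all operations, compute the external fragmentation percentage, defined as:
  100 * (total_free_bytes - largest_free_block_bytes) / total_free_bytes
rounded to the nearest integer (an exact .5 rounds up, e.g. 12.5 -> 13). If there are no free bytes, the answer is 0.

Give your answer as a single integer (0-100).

Op 1: a = malloc(7) -> a = 0; heap: [0-6 ALLOC][7-26 FREE]
Op 2: free(a) -> (freed a); heap: [0-26 FREE]
Op 3: b = malloc(9) -> b = 0; heap: [0-8 ALLOC][9-26 FREE]
Op 4: free(b) -> (freed b); heap: [0-26 FREE]
Op 5: c = malloc(1) -> c = 0; heap: [0-0 ALLOC][1-26 FREE]
Op 6: d = malloc(6) -> d = 1; heap: [0-0 ALLOC][1-6 ALLOC][7-26 FREE]
Op 7: free(c) -> (freed c); heap: [0-0 FREE][1-6 ALLOC][7-26 FREE]
Op 8: e = malloc(5) -> e = 7; heap: [0-0 FREE][1-6 ALLOC][7-11 ALLOC][12-26 FREE]
Op 9: e = realloc(e, 10) -> e = 7; heap: [0-0 FREE][1-6 ALLOC][7-16 ALLOC][17-26 FREE]
Free blocks: [1 10] total_free=11 largest=10 -> 100*(11-10)/11 = 100/11 ≈ 9.091 -> rounds to 9

Answer: 9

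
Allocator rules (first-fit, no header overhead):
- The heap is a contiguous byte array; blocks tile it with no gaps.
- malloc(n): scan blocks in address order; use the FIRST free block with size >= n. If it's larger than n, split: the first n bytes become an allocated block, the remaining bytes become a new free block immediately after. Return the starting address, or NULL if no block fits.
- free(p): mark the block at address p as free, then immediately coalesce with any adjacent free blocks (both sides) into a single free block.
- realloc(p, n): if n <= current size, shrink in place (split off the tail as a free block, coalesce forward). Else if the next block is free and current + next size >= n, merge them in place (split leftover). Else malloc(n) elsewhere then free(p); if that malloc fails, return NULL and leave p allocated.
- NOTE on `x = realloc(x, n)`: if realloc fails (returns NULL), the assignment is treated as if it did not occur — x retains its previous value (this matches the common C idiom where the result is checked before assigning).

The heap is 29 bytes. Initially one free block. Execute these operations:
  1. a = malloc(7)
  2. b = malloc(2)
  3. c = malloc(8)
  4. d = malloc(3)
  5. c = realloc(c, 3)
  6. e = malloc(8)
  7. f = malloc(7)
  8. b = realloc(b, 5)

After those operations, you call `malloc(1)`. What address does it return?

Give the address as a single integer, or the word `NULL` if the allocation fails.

Op 1: a = malloc(7) -> a = 0; heap: [0-6 ALLOC][7-28 FREE]
Op 2: b = malloc(2) -> b = 7; heap: [0-6 ALLOC][7-8 ALLOC][9-28 FREE]
Op 3: c = malloc(8) -> c = 9; heap: [0-6 ALLOC][7-8 ALLOC][9-16 ALLOC][17-28 FREE]
Op 4: d = malloc(3) -> d = 17; heap: [0-6 ALLOC][7-8 ALLOC][9-16 ALLOC][17-19 ALLOC][20-28 FREE]
Op 5: c = realloc(c, 3) -> c = 9; heap: [0-6 ALLOC][7-8 ALLOC][9-11 ALLOC][12-16 FREE][17-19 ALLOC][20-28 FREE]
Op 6: e = malloc(8) -> e = 20; heap: [0-6 ALLOC][7-8 ALLOC][9-11 ALLOC][12-16 FREE][17-19 ALLOC][20-27 ALLOC][28-28 FREE]
Op 7: f = malloc(7) -> f = NULL; heap: [0-6 ALLOC][7-8 ALLOC][9-11 ALLOC][12-16 FREE][17-19 ALLOC][20-27 ALLOC][28-28 FREE]
Op 8: b = realloc(b, 5) -> b = 12; heap: [0-6 ALLOC][7-8 FREE][9-11 ALLOC][12-16 ALLOC][17-19 ALLOC][20-27 ALLOC][28-28 FREE]
malloc(1): first-fit scan over [0-6 ALLOC][7-8 FREE][9-11 ALLOC][12-16 ALLOC][17-19 ALLOC][20-27 ALLOC][28-28 FREE] -> 7

Answer: 7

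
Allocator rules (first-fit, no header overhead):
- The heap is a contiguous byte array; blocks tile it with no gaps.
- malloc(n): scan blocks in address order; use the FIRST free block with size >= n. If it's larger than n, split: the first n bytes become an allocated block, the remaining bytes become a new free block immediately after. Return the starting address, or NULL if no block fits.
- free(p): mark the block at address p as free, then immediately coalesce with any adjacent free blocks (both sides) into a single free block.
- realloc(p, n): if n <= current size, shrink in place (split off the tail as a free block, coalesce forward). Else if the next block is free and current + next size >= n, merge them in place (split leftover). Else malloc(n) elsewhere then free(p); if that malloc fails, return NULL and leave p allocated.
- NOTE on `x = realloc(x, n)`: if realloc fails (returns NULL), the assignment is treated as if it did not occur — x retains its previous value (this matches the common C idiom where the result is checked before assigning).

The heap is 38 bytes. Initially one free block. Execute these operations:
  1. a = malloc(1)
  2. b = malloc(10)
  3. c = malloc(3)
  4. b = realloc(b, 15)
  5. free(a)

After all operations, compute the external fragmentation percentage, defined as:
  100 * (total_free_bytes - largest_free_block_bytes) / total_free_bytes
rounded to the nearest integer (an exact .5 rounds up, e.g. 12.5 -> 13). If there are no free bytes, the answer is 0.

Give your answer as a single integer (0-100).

Op 1: a = malloc(1) -> a = 0; heap: [0-0 ALLOC][1-37 FREE]
Op 2: b = malloc(10) -> b = 1; heap: [0-0 ALLOC][1-10 ALLOC][11-37 FREE]
Op 3: c = malloc(3) -> c = 11; heap: [0-0 ALLOC][1-10 ALLOC][11-13 ALLOC][14-37 FREE]
Op 4: b = realloc(b, 15) -> b = 14; heap: [0-0 ALLOC][1-10 FREE][11-13 ALLOC][14-28 ALLOC][29-37 FREE]
Op 5: free(a) -> (freed a); heap: [0-10 FREE][11-13 ALLOC][14-28 ALLOC][29-37 FREE]
Free blocks: [11 9] total_free=20 largest=11 -> 100*(20-11)/20 = 900/20 = 45

Answer: 45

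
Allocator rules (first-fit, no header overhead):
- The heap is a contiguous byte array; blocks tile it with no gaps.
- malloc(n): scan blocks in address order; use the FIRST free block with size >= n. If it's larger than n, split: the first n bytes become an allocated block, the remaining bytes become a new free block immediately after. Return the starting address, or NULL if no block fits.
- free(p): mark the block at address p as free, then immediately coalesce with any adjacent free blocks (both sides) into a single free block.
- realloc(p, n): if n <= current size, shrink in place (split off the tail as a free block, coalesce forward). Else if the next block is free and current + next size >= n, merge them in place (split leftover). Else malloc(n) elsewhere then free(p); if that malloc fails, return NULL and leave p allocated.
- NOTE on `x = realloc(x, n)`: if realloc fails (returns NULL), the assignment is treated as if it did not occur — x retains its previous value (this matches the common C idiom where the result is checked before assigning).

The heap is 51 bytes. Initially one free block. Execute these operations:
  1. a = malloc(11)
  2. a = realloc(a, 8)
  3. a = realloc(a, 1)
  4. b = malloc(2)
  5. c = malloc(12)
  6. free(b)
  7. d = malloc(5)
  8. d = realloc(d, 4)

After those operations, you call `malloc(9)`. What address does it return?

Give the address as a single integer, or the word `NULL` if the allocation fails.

Answer: 19

Derivation:
Op 1: a = malloc(11) -> a = 0; heap: [0-10 ALLOC][11-50 FREE]
Op 2: a = realloc(a, 8) -> a = 0; heap: [0-7 ALLOC][8-50 FREE]
Op 3: a = realloc(a, 1) -> a = 0; heap: [0-0 ALLOC][1-50 FREE]
Op 4: b = malloc(2) -> b = 1; heap: [0-0 ALLOC][1-2 ALLOC][3-50 FREE]
Op 5: c = malloc(12) -> c = 3; heap: [0-0 ALLOC][1-2 ALLOC][3-14 ALLOC][15-50 FREE]
Op 6: free(b) -> (freed b); heap: [0-0 ALLOC][1-2 FREE][3-14 ALLOC][15-50 FREE]
Op 7: d = malloc(5) -> d = 15; heap: [0-0 ALLOC][1-2 FREE][3-14 ALLOC][15-19 ALLOC][20-50 FREE]
Op 8: d = realloc(d, 4) -> d = 15; heap: [0-0 ALLOC][1-2 FREE][3-14 ALLOC][15-18 ALLOC][19-50 FREE]
malloc(9): first-fit scan over [0-0 ALLOC][1-2 FREE][3-14 ALLOC][15-18 ALLOC][19-50 FREE] -> 19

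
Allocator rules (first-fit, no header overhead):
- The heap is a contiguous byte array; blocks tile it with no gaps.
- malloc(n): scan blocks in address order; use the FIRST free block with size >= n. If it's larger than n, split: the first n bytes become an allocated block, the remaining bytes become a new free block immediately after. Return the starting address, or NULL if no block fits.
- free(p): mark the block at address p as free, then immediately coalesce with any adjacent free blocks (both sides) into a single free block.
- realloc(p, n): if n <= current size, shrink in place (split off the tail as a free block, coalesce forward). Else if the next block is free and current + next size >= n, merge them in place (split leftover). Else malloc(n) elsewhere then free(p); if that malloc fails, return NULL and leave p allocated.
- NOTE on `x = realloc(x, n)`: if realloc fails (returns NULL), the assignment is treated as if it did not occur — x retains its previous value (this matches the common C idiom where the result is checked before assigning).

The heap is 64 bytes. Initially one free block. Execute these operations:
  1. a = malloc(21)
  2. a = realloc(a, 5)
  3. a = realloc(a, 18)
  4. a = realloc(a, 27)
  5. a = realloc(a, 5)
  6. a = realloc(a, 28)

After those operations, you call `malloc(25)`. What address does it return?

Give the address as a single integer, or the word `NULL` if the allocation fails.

Op 1: a = malloc(21) -> a = 0; heap: [0-20 ALLOC][21-63 FREE]
Op 2: a = realloc(a, 5) -> a = 0; heap: [0-4 ALLOC][5-63 FREE]
Op 3: a = realloc(a, 18) -> a = 0; heap: [0-17 ALLOC][18-63 FREE]
Op 4: a = realloc(a, 27) -> a = 0; heap: [0-26 ALLOC][27-63 FREE]
Op 5: a = realloc(a, 5) -> a = 0; heap: [0-4 ALLOC][5-63 FREE]
Op 6: a = realloc(a, 28) -> a = 0; heap: [0-27 ALLOC][28-63 FREE]
malloc(25): first-fit scan over [0-27 ALLOC][28-63 FREE] -> 28

Answer: 28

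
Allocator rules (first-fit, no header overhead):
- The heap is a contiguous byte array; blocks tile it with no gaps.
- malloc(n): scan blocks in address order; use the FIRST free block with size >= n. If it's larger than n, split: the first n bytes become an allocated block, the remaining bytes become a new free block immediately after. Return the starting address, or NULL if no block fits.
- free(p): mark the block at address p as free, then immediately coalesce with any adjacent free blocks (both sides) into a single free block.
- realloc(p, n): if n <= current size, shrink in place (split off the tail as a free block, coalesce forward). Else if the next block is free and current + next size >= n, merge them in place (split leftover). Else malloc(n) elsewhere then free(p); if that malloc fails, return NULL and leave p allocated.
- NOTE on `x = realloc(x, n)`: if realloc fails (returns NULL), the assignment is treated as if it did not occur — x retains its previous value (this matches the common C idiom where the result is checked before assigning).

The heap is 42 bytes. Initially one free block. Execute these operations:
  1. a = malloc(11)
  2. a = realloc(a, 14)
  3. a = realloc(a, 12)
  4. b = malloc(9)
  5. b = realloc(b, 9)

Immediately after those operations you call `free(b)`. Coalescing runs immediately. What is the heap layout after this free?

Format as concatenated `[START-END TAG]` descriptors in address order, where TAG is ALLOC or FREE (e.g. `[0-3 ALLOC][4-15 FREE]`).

Op 1: a = malloc(11) -> a = 0; heap: [0-10 ALLOC][11-41 FREE]
Op 2: a = realloc(a, 14) -> a = 0; heap: [0-13 ALLOC][14-41 FREE]
Op 3: a = realloc(a, 12) -> a = 0; heap: [0-11 ALLOC][12-41 FREE]
Op 4: b = malloc(9) -> b = 12; heap: [0-11 ALLOC][12-20 ALLOC][21-41 FREE]
Op 5: b = realloc(b, 9) -> b = 12; heap: [0-11 ALLOC][12-20 ALLOC][21-41 FREE]
free(b): b = 12 -> block [12-20 ALLOC]; mark free, coalesce with adjacent free neighbors -> [0-11 ALLOC][12-41 FREE]

Answer: [0-11 ALLOC][12-41 FREE]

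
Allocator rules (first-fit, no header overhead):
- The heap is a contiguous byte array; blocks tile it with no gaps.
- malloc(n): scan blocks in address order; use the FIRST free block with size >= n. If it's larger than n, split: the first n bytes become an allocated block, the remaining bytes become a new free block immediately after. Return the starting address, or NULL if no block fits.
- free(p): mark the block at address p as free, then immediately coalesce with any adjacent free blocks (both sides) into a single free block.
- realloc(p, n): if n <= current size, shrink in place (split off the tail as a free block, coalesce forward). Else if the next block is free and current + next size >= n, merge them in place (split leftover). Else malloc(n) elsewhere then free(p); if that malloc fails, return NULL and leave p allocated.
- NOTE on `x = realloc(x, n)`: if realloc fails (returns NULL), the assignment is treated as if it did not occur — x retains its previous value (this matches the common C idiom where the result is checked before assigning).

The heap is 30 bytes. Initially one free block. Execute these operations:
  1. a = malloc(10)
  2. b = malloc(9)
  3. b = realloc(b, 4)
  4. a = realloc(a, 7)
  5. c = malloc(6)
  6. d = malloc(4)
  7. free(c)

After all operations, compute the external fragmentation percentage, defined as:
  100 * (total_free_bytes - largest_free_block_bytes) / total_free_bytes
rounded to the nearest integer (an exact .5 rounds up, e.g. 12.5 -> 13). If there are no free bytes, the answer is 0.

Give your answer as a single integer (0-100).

Op 1: a = malloc(10) -> a = 0; heap: [0-9 ALLOC][10-29 FREE]
Op 2: b = malloc(9) -> b = 10; heap: [0-9 ALLOC][10-18 ALLOC][19-29 FREE]
Op 3: b = realloc(b, 4) -> b = 10; heap: [0-9 ALLOC][10-13 ALLOC][14-29 FREE]
Op 4: a = realloc(a, 7) -> a = 0; heap: [0-6 ALLOC][7-9 FREE][10-13 ALLOC][14-29 FREE]
Op 5: c = malloc(6) -> c = 14; heap: [0-6 ALLOC][7-9 FREE][10-13 ALLOC][14-19 ALLOC][20-29 FREE]
Op 6: d = malloc(4) -> d = 20; heap: [0-6 ALLOC][7-9 FREE][10-13 ALLOC][14-19 ALLOC][20-23 ALLOC][24-29 FREE]
Op 7: free(c) -> (freed c); heap: [0-6 ALLOC][7-9 FREE][10-13 ALLOC][14-19 FREE][20-23 ALLOC][24-29 FREE]
Free blocks: [3 6 6] total_free=15 largest=6 -> 100*(15-6)/15 = 900/15 = 60

Answer: 60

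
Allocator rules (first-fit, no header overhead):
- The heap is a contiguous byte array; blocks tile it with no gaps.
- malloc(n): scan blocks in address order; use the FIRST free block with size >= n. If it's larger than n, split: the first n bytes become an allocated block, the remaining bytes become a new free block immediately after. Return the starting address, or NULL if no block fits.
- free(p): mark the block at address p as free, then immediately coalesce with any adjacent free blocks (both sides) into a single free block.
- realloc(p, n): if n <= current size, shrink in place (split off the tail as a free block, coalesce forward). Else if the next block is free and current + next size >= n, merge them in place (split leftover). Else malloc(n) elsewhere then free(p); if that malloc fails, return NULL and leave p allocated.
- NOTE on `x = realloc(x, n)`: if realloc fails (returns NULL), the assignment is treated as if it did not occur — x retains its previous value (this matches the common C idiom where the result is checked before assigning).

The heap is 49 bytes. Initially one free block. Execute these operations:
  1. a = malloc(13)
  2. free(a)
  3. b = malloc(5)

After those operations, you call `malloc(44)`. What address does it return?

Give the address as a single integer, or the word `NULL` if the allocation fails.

Answer: 5

Derivation:
Op 1: a = malloc(13) -> a = 0; heap: [0-12 ALLOC][13-48 FREE]
Op 2: free(a) -> (freed a); heap: [0-48 FREE]
Op 3: b = malloc(5) -> b = 0; heap: [0-4 ALLOC][5-48 FREE]
malloc(44): first-fit scan over [0-4 ALLOC][5-48 FREE] -> 5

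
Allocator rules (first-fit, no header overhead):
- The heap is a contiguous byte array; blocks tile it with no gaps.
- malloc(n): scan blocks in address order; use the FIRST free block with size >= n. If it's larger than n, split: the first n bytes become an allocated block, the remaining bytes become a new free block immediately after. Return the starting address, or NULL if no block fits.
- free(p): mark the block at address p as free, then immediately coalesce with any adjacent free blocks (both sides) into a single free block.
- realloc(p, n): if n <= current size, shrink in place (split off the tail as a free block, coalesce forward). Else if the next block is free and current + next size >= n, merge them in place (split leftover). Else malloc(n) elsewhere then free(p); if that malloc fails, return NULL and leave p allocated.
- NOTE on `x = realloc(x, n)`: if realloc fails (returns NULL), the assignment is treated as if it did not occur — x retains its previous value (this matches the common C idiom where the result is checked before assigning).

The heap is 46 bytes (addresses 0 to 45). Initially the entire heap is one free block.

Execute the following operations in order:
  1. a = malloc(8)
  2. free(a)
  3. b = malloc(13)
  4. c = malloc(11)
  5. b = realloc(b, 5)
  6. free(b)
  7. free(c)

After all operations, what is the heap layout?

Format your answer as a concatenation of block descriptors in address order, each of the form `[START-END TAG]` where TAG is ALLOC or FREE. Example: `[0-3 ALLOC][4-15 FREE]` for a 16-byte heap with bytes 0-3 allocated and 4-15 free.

Op 1: a = malloc(8) -> a = 0; heap: [0-7 ALLOC][8-45 FREE]
Op 2: free(a) -> (freed a); heap: [0-45 FREE]
Op 3: b = malloc(13) -> b = 0; heap: [0-12 ALLOC][13-45 FREE]
Op 4: c = malloc(11) -> c = 13; heap: [0-12 ALLOC][13-23 ALLOC][24-45 FREE]
Op 5: b = realloc(b, 5) -> b = 0; heap: [0-4 ALLOC][5-12 FREE][13-23 ALLOC][24-45 FREE]
Op 6: free(b) -> (freed b); heap: [0-12 FREE][13-23 ALLOC][24-45 FREE]
Op 7: free(c) -> (freed c); heap: [0-45 FREE]

Answer: [0-45 FREE]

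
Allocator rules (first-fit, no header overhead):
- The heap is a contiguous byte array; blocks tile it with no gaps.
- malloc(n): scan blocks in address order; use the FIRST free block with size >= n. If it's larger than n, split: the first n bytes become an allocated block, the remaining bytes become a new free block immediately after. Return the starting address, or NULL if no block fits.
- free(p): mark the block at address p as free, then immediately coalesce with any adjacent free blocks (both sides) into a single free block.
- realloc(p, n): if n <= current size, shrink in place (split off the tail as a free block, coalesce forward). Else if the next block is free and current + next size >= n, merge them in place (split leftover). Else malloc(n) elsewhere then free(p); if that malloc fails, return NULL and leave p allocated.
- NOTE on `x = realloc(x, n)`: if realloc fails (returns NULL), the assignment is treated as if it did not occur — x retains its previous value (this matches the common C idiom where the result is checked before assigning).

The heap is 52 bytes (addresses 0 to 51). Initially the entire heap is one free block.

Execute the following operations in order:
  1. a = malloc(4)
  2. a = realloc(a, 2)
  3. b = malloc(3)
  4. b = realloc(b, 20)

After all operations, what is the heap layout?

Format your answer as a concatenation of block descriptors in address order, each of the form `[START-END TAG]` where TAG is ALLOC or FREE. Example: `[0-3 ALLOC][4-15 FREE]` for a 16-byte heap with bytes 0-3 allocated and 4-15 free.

Op 1: a = malloc(4) -> a = 0; heap: [0-3 ALLOC][4-51 FREE]
Op 2: a = realloc(a, 2) -> a = 0; heap: [0-1 ALLOC][2-51 FREE]
Op 3: b = malloc(3) -> b = 2; heap: [0-1 ALLOC][2-4 ALLOC][5-51 FREE]
Op 4: b = realloc(b, 20) -> b = 2; heap: [0-1 ALLOC][2-21 ALLOC][22-51 FREE]

Answer: [0-1 ALLOC][2-21 ALLOC][22-51 FREE]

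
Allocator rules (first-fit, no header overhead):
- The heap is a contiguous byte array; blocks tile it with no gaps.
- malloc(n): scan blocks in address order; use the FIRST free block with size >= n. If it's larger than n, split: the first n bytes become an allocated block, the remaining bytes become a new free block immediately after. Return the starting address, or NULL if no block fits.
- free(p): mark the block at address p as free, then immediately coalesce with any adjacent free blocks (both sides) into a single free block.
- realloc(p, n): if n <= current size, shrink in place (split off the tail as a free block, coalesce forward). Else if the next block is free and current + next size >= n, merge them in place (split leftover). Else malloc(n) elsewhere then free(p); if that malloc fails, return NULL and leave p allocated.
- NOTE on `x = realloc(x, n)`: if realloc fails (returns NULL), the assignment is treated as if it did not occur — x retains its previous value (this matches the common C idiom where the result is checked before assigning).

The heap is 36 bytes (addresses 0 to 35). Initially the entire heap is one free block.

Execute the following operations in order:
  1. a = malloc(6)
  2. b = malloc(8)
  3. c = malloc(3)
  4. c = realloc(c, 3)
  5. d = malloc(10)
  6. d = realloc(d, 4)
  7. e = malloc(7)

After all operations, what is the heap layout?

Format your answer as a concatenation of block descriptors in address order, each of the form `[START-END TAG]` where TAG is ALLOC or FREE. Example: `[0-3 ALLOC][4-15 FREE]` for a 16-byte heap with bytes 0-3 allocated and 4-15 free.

Answer: [0-5 ALLOC][6-13 ALLOC][14-16 ALLOC][17-20 ALLOC][21-27 ALLOC][28-35 FREE]

Derivation:
Op 1: a = malloc(6) -> a = 0; heap: [0-5 ALLOC][6-35 FREE]
Op 2: b = malloc(8) -> b = 6; heap: [0-5 ALLOC][6-13 ALLOC][14-35 FREE]
Op 3: c = malloc(3) -> c = 14; heap: [0-5 ALLOC][6-13 ALLOC][14-16 ALLOC][17-35 FREE]
Op 4: c = realloc(c, 3) -> c = 14; heap: [0-5 ALLOC][6-13 ALLOC][14-16 ALLOC][17-35 FREE]
Op 5: d = malloc(10) -> d = 17; heap: [0-5 ALLOC][6-13 ALLOC][14-16 ALLOC][17-26 ALLOC][27-35 FREE]
Op 6: d = realloc(d, 4) -> d = 17; heap: [0-5 ALLOC][6-13 ALLOC][14-16 ALLOC][17-20 ALLOC][21-35 FREE]
Op 7: e = malloc(7) -> e = 21; heap: [0-5 ALLOC][6-13 ALLOC][14-16 ALLOC][17-20 ALLOC][21-27 ALLOC][28-35 FREE]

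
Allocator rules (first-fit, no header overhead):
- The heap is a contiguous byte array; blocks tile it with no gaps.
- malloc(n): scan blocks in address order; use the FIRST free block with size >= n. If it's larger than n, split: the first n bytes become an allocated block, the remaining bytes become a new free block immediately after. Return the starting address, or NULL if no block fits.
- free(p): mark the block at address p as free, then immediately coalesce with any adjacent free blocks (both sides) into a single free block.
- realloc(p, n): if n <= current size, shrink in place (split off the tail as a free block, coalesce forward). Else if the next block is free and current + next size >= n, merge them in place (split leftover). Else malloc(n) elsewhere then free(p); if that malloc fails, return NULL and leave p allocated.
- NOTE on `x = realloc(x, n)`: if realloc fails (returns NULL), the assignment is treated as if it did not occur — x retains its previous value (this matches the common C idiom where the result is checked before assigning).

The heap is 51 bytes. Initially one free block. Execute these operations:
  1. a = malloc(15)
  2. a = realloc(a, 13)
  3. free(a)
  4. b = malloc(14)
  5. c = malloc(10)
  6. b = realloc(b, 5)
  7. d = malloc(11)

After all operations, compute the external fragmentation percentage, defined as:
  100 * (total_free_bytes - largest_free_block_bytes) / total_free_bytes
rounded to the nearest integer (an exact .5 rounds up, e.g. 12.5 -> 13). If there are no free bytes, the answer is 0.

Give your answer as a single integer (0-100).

Answer: 36

Derivation:
Op 1: a = malloc(15) -> a = 0; heap: [0-14 ALLOC][15-50 FREE]
Op 2: a = realloc(a, 13) -> a = 0; heap: [0-12 ALLOC][13-50 FREE]
Op 3: free(a) -> (freed a); heap: [0-50 FREE]
Op 4: b = malloc(14) -> b = 0; heap: [0-13 ALLOC][14-50 FREE]
Op 5: c = malloc(10) -> c = 14; heap: [0-13 ALLOC][14-23 ALLOC][24-50 FREE]
Op 6: b = realloc(b, 5) -> b = 0; heap: [0-4 ALLOC][5-13 FREE][14-23 ALLOC][24-50 FREE]
Op 7: d = malloc(11) -> d = 24; heap: [0-4 ALLOC][5-13 FREE][14-23 ALLOC][24-34 ALLOC][35-50 FREE]
Free blocks: [9 16] total_free=25 largest=16 -> 100*(25-16)/25 = 900/25 = 36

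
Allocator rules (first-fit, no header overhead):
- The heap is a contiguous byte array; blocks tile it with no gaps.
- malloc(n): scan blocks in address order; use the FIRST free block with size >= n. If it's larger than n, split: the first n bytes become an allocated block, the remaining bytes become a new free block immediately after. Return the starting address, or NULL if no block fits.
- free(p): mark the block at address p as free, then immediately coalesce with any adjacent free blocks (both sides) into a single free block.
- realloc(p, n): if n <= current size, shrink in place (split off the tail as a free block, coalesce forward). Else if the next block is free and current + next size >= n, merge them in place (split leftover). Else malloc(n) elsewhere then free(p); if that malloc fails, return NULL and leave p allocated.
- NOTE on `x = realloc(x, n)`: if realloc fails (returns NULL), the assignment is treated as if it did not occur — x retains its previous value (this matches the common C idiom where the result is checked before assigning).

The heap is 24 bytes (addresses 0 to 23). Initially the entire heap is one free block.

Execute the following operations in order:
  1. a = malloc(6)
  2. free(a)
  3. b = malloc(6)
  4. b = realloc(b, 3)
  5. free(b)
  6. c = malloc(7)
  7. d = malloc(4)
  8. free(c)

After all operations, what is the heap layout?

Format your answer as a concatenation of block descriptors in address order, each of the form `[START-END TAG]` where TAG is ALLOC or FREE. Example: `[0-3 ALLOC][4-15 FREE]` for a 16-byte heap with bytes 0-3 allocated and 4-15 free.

Op 1: a = malloc(6) -> a = 0; heap: [0-5 ALLOC][6-23 FREE]
Op 2: free(a) -> (freed a); heap: [0-23 FREE]
Op 3: b = malloc(6) -> b = 0; heap: [0-5 ALLOC][6-23 FREE]
Op 4: b = realloc(b, 3) -> b = 0; heap: [0-2 ALLOC][3-23 FREE]
Op 5: free(b) -> (freed b); heap: [0-23 FREE]
Op 6: c = malloc(7) -> c = 0; heap: [0-6 ALLOC][7-23 FREE]
Op 7: d = malloc(4) -> d = 7; heap: [0-6 ALLOC][7-10 ALLOC][11-23 FREE]
Op 8: free(c) -> (freed c); heap: [0-6 FREE][7-10 ALLOC][11-23 FREE]

Answer: [0-6 FREE][7-10 ALLOC][11-23 FREE]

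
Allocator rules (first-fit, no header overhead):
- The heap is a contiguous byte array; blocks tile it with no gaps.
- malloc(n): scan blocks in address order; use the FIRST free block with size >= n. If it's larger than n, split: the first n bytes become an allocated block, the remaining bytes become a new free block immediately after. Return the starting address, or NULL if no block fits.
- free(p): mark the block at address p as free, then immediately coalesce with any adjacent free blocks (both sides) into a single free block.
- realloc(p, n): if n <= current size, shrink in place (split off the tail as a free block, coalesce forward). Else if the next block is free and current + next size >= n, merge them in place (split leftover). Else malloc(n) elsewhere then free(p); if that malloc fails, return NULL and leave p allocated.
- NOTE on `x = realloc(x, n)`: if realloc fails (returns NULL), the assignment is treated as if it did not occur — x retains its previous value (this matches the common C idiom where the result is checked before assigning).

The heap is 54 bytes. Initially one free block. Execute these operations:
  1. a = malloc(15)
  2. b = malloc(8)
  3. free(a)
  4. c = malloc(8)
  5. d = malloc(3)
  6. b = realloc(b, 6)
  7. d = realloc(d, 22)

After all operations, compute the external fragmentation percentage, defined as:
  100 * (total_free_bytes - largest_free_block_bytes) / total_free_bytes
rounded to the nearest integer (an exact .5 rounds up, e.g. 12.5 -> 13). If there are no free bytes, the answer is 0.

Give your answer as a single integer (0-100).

Op 1: a = malloc(15) -> a = 0; heap: [0-14 ALLOC][15-53 FREE]
Op 2: b = malloc(8) -> b = 15; heap: [0-14 ALLOC][15-22 ALLOC][23-53 FREE]
Op 3: free(a) -> (freed a); heap: [0-14 FREE][15-22 ALLOC][23-53 FREE]
Op 4: c = malloc(8) -> c = 0; heap: [0-7 ALLOC][8-14 FREE][15-22 ALLOC][23-53 FREE]
Op 5: d = malloc(3) -> d = 8; heap: [0-7 ALLOC][8-10 ALLOC][11-14 FREE][15-22 ALLOC][23-53 FREE]
Op 6: b = realloc(b, 6) -> b = 15; heap: [0-7 ALLOC][8-10 ALLOC][11-14 FREE][15-20 ALLOC][21-53 FREE]
Op 7: d = realloc(d, 22) -> d = 21; heap: [0-7 ALLOC][8-14 FREE][15-20 ALLOC][21-42 ALLOC][43-53 FREE]
Free blocks: [7 11] total_free=18 largest=11 -> 100*(18-11)/18 = 700/18 ≈ 38.889 -> rounds to 39

Answer: 39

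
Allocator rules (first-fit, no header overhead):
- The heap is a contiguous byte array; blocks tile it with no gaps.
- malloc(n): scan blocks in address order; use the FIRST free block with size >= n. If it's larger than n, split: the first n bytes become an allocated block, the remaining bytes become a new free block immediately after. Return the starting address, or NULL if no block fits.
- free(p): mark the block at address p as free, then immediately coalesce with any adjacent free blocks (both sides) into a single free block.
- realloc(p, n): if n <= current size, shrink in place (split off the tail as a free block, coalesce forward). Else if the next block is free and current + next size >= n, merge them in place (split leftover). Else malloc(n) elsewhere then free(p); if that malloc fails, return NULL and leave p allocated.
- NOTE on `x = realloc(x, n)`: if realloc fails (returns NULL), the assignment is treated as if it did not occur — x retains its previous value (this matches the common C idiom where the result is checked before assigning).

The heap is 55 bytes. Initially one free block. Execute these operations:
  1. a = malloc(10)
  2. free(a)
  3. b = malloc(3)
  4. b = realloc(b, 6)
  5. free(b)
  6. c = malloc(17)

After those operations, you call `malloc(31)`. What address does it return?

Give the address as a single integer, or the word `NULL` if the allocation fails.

Op 1: a = malloc(10) -> a = 0; heap: [0-9 ALLOC][10-54 FREE]
Op 2: free(a) -> (freed a); heap: [0-54 FREE]
Op 3: b = malloc(3) -> b = 0; heap: [0-2 ALLOC][3-54 FREE]
Op 4: b = realloc(b, 6) -> b = 0; heap: [0-5 ALLOC][6-54 FREE]
Op 5: free(b) -> (freed b); heap: [0-54 FREE]
Op 6: c = malloc(17) -> c = 0; heap: [0-16 ALLOC][17-54 FREE]
malloc(31): first-fit scan over [0-16 ALLOC][17-54 FREE] -> 17

Answer: 17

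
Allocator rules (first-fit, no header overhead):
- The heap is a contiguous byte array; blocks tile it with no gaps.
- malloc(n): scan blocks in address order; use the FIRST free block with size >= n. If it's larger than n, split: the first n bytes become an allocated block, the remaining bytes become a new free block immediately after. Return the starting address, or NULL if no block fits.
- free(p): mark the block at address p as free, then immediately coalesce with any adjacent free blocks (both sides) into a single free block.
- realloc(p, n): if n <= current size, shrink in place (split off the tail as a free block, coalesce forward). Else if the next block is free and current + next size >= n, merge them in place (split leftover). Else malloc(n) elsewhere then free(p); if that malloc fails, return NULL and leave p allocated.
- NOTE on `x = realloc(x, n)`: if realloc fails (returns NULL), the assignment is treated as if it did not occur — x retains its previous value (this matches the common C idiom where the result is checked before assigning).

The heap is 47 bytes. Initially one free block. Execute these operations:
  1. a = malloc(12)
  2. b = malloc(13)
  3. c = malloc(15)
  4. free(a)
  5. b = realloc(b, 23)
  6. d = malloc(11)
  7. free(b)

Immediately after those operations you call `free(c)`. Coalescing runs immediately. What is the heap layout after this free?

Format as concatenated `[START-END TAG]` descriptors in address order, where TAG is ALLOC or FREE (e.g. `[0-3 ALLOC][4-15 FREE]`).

Answer: [0-10 ALLOC][11-46 FREE]

Derivation:
Op 1: a = malloc(12) -> a = 0; heap: [0-11 ALLOC][12-46 FREE]
Op 2: b = malloc(13) -> b = 12; heap: [0-11 ALLOC][12-24 ALLOC][25-46 FREE]
Op 3: c = malloc(15) -> c = 25; heap: [0-11 ALLOC][12-24 ALLOC][25-39 ALLOC][40-46 FREE]
Op 4: free(a) -> (freed a); heap: [0-11 FREE][12-24 ALLOC][25-39 ALLOC][40-46 FREE]
Op 5: b = realloc(b, 23) -> NULL (b unchanged); heap: [0-11 FREE][12-24 ALLOC][25-39 ALLOC][40-46 FREE]
Op 6: d = malloc(11) -> d = 0; heap: [0-10 ALLOC][11-11 FREE][12-24 ALLOC][25-39 ALLOC][40-46 FREE]
Op 7: free(b) -> (freed b); heap: [0-10 ALLOC][11-24 FREE][25-39 ALLOC][40-46 FREE]
free(c): c = 25 -> block [25-39 ALLOC]; mark free, coalesce with adjacent free neighbors -> [0-10 ALLOC][11-46 FREE]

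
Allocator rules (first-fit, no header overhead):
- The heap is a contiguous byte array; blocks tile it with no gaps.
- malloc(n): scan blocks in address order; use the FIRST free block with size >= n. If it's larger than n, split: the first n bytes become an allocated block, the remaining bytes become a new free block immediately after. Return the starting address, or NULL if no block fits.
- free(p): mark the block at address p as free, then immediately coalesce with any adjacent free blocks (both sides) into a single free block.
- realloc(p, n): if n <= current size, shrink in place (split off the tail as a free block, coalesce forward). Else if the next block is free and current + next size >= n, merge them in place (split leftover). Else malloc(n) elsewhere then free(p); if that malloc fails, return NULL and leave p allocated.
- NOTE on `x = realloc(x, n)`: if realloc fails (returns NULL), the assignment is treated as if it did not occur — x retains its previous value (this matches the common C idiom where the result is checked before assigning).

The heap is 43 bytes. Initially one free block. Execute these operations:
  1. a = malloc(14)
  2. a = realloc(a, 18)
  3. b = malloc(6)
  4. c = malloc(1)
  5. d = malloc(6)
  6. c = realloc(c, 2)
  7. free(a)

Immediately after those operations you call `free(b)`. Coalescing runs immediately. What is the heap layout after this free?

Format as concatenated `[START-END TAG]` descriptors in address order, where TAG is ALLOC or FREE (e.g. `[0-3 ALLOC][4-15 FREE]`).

Op 1: a = malloc(14) -> a = 0; heap: [0-13 ALLOC][14-42 FREE]
Op 2: a = realloc(a, 18) -> a = 0; heap: [0-17 ALLOC][18-42 FREE]
Op 3: b = malloc(6) -> b = 18; heap: [0-17 ALLOC][18-23 ALLOC][24-42 FREE]
Op 4: c = malloc(1) -> c = 24; heap: [0-17 ALLOC][18-23 ALLOC][24-24 ALLOC][25-42 FREE]
Op 5: d = malloc(6) -> d = 25; heap: [0-17 ALLOC][18-23 ALLOC][24-24 ALLOC][25-30 ALLOC][31-42 FREE]
Op 6: c = realloc(c, 2) -> c = 31; heap: [0-17 ALLOC][18-23 ALLOC][24-24 FREE][25-30 ALLOC][31-32 ALLOC][33-42 FREE]
Op 7: free(a) -> (freed a); heap: [0-17 FREE][18-23 ALLOC][24-24 FREE][25-30 ALLOC][31-32 ALLOC][33-42 FREE]
free(b): b = 18 -> block [18-23 ALLOC]; mark free, coalesce with adjacent free neighbors -> [0-24 FREE][25-30 ALLOC][31-32 ALLOC][33-42 FREE]

Answer: [0-24 FREE][25-30 ALLOC][31-32 ALLOC][33-42 FREE]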